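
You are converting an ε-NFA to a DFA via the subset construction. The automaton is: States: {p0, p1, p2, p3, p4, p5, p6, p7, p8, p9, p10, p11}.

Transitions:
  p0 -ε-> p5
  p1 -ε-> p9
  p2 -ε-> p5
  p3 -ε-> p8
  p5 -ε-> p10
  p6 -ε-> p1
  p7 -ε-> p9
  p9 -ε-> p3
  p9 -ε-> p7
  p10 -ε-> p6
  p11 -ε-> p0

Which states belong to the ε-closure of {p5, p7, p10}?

Start with {p5, p7, p10}.
From p7 via ε: add p9.
From p10 via ε: add p6.
From p6 via ε: add p1.
From p9 via ε: add p3.
From p3 via ε: add p8.
No new states can be added; the closed set is {p1, p3, p5, p6, p7, p8, p9, p10}.

{p1, p3, p5, p6, p7, p8, p9, p10}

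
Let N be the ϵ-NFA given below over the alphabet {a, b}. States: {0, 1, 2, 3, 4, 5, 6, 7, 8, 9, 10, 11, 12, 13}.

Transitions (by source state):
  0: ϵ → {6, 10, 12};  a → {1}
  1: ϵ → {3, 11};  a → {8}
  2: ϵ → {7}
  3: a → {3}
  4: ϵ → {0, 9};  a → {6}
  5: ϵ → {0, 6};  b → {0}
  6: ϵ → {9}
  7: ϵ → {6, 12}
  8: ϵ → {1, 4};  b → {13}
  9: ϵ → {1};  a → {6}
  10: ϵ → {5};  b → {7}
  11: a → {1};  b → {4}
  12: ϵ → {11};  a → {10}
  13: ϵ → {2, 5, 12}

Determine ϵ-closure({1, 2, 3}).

Start with {1, 2, 3}.
From 1 via ϵ: add 11.
From 2 via ϵ: add 7.
From 7 via ϵ: add 6, 12.
From 6 via ϵ: add 9.
No new states can be added; the closed set is {1, 2, 3, 6, 7, 9, 11, 12}.

{1, 2, 3, 6, 7, 9, 11, 12}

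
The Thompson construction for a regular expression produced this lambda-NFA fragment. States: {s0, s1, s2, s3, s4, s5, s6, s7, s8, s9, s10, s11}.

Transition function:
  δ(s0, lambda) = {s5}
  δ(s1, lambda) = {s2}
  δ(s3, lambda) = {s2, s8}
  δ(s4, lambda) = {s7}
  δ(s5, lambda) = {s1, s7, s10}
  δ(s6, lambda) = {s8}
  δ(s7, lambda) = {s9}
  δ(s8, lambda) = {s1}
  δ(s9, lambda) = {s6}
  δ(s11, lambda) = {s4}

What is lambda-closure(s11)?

Start with {s11}.
From s11 via lambda: add s4.
From s4 via lambda: add s7.
From s7 via lambda: add s9.
From s9 via lambda: add s6.
From s6 via lambda: add s8.
From s8 via lambda: add s1.
From s1 via lambda: add s2.
No new states can be added; the closed set is {s1, s2, s4, s6, s7, s8, s9, s11}.

{s1, s2, s4, s6, s7, s8, s9, s11}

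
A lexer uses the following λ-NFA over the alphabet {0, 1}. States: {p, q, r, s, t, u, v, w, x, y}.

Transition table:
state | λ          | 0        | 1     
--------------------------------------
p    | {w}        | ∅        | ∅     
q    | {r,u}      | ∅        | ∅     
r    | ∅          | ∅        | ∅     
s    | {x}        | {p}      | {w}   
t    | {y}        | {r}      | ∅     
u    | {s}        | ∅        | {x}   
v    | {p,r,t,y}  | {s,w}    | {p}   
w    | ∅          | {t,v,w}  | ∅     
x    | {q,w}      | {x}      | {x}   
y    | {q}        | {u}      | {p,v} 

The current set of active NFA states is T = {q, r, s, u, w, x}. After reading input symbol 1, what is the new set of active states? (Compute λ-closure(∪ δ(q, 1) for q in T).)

{q, r, s, u, w, x}

s on 1 → {w}.
u on 1 → {x}.
x on 1 → {x}.
No 1-transition from q, r, w.
Union after reading 1: {w, x}.
Now take the λ-closure:
From x via λ: add q.
From q via λ: add r, u.
From u via λ: add s.
No new states can be added; the closed set is {q, r, s, u, w, x}.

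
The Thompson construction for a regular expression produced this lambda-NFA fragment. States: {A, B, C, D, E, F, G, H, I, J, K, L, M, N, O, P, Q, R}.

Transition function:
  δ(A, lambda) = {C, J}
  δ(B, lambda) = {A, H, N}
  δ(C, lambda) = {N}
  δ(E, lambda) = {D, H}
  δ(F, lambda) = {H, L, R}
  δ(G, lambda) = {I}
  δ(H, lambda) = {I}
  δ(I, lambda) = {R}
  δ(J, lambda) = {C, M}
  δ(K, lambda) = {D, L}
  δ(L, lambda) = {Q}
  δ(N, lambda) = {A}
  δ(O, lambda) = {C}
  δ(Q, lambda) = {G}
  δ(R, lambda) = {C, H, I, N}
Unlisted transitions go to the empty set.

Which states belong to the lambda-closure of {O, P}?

{A, C, J, M, N, O, P}

Start with {O, P}.
From O via lambda: add C.
From C via lambda: add N.
From N via lambda: add A.
From A via lambda: add J.
From J via lambda: add M.
No new states can be added; the closed set is {A, C, J, M, N, O, P}.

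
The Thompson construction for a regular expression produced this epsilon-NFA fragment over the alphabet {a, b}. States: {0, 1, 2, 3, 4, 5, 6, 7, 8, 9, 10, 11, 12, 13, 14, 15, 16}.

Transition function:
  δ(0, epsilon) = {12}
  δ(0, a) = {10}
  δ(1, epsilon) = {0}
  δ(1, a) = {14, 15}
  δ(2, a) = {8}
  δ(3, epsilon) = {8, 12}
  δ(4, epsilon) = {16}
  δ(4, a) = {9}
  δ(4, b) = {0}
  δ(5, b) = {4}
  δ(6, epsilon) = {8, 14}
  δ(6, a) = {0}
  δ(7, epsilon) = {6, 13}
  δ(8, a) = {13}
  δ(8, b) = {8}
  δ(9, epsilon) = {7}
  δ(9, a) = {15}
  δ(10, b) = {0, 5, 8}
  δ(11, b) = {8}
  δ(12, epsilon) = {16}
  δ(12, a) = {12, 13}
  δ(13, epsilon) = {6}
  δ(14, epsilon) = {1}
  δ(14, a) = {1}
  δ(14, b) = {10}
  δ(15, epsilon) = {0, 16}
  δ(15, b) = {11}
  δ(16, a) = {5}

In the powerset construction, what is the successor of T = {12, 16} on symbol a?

12 on a → {12, 13}.
16 on a → {5}.
Union after reading a: {5, 12, 13}.
Now take the epsilon-closure:
From 12 via epsilon: add 16.
From 13 via epsilon: add 6.
From 6 via epsilon: add 8, 14.
From 14 via epsilon: add 1.
From 1 via epsilon: add 0.
No new states can be added; the closed set is {0, 1, 5, 6, 8, 12, 13, 14, 16}.

{0, 1, 5, 6, 8, 12, 13, 14, 16}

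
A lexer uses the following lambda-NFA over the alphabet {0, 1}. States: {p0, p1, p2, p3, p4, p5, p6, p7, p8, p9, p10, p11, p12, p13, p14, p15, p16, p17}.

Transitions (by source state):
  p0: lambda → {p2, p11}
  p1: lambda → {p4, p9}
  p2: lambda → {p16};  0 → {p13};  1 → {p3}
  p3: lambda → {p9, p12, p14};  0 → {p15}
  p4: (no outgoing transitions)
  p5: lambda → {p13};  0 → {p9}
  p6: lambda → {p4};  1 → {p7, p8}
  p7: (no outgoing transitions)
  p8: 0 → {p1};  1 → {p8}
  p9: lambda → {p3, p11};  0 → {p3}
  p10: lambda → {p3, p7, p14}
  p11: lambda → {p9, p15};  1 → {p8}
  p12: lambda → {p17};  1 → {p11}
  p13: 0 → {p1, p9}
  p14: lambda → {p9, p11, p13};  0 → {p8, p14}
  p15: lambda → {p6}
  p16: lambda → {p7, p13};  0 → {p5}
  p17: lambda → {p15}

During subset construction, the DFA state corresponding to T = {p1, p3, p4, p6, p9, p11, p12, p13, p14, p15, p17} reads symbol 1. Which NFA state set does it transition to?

{p3, p4, p6, p7, p8, p9, p11, p12, p13, p14, p15, p17}

p6 on 1 → {p7, p8}.
p11 on 1 → {p8}.
p12 on 1 → {p11}.
No 1-transition from p1, p3, p4, p9, p13, p14, p15, p17.
Union after reading 1: {p7, p8, p11}.
Now take the lambda-closure:
From p11 via lambda: add p9, p15.
From p9 via lambda: add p3.
From p15 via lambda: add p6.
From p3 via lambda: add p12, p14.
From p6 via lambda: add p4.
From p12 via lambda: add p17.
From p14 via lambda: add p13.
No new states can be added; the closed set is {p3, p4, p6, p7, p8, p9, p11, p12, p13, p14, p15, p17}.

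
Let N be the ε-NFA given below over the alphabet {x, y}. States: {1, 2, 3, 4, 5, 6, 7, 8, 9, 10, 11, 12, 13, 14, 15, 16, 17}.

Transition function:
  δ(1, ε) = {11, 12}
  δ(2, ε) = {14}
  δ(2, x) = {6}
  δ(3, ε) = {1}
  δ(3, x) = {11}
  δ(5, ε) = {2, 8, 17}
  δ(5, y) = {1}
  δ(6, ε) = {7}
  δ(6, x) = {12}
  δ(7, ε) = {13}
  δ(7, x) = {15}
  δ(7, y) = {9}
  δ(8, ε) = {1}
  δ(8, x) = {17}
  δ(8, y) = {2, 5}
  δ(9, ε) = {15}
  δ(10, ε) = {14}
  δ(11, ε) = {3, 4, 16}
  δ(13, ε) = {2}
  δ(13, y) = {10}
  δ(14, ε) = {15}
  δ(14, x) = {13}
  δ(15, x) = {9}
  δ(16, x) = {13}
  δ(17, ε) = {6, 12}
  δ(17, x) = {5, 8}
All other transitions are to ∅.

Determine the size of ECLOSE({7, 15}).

5

Start with {7, 15}.
From 7 via ε: add 13.
From 13 via ε: add 2.
From 2 via ε: add 14.
ε-closure = {2, 7, 13, 14, 15}, which has 5 states.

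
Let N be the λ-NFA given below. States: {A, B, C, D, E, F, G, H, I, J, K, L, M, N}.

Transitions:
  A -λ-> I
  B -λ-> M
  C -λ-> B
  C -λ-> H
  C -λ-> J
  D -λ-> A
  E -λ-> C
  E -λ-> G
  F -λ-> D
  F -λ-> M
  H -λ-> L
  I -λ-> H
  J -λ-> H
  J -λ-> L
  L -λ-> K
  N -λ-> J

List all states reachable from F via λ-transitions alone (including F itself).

Start with {F}.
From F via λ: add D, M.
From D via λ: add A.
From A via λ: add I.
From I via λ: add H.
From H via λ: add L.
From L via λ: add K.
No new states can be added; the closed set is {A, D, F, H, I, K, L, M}.

{A, D, F, H, I, K, L, M}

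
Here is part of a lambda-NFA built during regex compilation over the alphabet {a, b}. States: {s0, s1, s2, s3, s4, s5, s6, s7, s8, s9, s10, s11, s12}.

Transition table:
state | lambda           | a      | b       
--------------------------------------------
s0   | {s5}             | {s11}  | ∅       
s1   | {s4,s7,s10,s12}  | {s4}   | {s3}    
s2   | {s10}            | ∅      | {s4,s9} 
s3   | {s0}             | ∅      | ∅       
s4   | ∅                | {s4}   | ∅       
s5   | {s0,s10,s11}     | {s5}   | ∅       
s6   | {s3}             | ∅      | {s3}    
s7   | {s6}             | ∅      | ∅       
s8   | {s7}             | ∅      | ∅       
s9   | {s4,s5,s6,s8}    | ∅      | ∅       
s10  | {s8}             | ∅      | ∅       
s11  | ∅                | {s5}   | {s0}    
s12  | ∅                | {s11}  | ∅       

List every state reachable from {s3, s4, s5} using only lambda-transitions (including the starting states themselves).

{s0, s3, s4, s5, s6, s7, s8, s10, s11}

Start with {s3, s4, s5}.
From s3 via lambda: add s0.
From s5 via lambda: add s10, s11.
From s10 via lambda: add s8.
From s8 via lambda: add s7.
From s7 via lambda: add s6.
No new states can be added; the closed set is {s0, s3, s4, s5, s6, s7, s8, s10, s11}.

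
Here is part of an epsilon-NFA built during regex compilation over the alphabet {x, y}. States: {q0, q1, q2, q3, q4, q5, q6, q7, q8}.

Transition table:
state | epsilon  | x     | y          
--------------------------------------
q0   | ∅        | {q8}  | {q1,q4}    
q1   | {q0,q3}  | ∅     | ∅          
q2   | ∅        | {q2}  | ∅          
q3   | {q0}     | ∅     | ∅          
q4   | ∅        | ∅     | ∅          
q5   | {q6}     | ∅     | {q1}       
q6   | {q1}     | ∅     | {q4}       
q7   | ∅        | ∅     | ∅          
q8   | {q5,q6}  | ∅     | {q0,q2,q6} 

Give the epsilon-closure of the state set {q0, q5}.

{q0, q1, q3, q5, q6}

Start with {q0, q5}.
From q5 via epsilon: add q6.
From q6 via epsilon: add q1.
From q1 via epsilon: add q3.
No new states can be added; the closed set is {q0, q1, q3, q5, q6}.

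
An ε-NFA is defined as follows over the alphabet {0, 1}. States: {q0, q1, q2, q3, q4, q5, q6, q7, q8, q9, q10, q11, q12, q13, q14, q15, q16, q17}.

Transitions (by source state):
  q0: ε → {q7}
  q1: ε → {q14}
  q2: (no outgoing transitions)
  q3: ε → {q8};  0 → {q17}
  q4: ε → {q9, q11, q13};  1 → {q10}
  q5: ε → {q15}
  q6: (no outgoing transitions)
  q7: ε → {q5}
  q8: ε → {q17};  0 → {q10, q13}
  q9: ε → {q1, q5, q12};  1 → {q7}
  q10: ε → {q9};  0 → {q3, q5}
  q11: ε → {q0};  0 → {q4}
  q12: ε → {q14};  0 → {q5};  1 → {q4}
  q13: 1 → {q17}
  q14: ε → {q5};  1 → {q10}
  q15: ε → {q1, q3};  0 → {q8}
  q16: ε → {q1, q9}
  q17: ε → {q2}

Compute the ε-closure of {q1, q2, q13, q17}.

Start with {q1, q2, q13, q17}.
From q1 via ε: add q14.
From q14 via ε: add q5.
From q5 via ε: add q15.
From q15 via ε: add q3.
From q3 via ε: add q8.
No new states can be added; the closed set is {q1, q2, q3, q5, q8, q13, q14, q15, q17}.

{q1, q2, q3, q5, q8, q13, q14, q15, q17}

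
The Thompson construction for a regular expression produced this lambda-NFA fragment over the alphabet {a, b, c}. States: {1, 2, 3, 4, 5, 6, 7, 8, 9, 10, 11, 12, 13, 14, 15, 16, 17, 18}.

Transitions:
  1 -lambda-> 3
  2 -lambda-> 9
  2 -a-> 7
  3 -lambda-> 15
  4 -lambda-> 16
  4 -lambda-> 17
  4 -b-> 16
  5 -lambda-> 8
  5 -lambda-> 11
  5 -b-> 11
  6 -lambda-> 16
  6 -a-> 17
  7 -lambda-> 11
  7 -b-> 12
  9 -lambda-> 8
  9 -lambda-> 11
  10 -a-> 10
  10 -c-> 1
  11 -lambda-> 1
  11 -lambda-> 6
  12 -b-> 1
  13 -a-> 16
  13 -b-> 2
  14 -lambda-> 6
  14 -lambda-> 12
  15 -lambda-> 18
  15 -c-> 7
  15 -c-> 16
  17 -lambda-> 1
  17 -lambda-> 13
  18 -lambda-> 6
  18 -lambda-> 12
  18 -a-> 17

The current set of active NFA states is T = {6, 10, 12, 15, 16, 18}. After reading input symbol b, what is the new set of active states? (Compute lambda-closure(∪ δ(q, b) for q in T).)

12 on b → {1}.
No b-transition from 6, 10, 15, 16, 18.
Union after reading b: {1}.
Now take the lambda-closure:
From 1 via lambda: add 3.
From 3 via lambda: add 15.
From 15 via lambda: add 18.
From 18 via lambda: add 6, 12.
From 6 via lambda: add 16.
No new states can be added; the closed set is {1, 3, 6, 12, 15, 16, 18}.

{1, 3, 6, 12, 15, 16, 18}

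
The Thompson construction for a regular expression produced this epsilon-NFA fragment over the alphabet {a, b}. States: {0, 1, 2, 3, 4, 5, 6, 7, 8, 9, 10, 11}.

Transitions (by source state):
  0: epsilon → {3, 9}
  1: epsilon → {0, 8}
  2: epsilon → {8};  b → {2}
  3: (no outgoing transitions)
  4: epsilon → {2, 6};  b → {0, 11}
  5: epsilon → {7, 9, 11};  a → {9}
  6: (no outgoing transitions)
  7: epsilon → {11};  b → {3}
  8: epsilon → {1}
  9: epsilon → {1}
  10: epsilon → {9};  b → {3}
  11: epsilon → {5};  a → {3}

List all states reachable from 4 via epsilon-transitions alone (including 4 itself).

Start with {4}.
From 4 via epsilon: add 2, 6.
From 2 via epsilon: add 8.
From 8 via epsilon: add 1.
From 1 via epsilon: add 0.
From 0 via epsilon: add 3, 9.
No new states can be added; the closed set is {0, 1, 2, 3, 4, 6, 8, 9}.

{0, 1, 2, 3, 4, 6, 8, 9}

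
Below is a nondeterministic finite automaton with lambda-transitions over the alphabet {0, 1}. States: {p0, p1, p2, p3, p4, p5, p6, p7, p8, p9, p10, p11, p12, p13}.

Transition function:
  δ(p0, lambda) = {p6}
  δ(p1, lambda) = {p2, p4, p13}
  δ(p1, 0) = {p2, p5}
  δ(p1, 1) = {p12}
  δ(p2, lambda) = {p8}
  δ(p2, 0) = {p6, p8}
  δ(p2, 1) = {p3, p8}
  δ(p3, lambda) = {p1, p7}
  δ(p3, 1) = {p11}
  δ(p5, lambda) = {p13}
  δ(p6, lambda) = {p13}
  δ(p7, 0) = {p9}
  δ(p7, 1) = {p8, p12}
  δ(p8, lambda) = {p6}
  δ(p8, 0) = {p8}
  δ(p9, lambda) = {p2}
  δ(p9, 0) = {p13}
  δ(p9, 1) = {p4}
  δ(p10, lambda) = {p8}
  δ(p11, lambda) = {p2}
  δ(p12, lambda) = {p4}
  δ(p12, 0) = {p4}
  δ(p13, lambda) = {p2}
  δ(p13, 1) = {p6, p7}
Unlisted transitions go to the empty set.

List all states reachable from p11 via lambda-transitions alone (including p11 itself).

{p2, p6, p8, p11, p13}

Start with {p11}.
From p11 via lambda: add p2.
From p2 via lambda: add p8.
From p8 via lambda: add p6.
From p6 via lambda: add p13.
No new states can be added; the closed set is {p2, p6, p8, p11, p13}.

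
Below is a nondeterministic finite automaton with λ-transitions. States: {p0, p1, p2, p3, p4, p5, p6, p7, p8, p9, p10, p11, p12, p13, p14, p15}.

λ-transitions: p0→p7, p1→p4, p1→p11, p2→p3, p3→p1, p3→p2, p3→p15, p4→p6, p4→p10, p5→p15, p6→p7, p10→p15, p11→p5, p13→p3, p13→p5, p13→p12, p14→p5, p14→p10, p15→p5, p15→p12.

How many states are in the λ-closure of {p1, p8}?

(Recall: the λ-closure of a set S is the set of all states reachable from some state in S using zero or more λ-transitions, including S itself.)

10

Start with {p1, p8}.
From p1 via λ: add p4, p11.
From p4 via λ: add p6, p10.
From p11 via λ: add p5.
From p5 via λ: add p15.
From p6 via λ: add p7.
From p15 via λ: add p12.
λ-closure = {p1, p4, p5, p6, p7, p8, p10, p11, p12, p15}, which has 10 states.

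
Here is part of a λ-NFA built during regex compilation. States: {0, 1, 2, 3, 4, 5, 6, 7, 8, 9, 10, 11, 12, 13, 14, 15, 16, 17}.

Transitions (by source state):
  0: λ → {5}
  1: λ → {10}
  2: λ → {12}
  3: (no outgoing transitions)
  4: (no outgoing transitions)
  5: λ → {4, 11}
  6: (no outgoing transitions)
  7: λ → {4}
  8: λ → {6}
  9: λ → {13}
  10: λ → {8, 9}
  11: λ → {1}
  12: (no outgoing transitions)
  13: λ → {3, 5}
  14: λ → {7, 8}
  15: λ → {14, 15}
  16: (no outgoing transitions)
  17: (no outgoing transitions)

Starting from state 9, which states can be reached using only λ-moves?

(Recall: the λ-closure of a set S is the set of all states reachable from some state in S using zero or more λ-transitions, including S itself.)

{1, 3, 4, 5, 6, 8, 9, 10, 11, 13}

Start with {9}.
From 9 via λ: add 13.
From 13 via λ: add 3, 5.
From 5 via λ: add 4, 11.
From 11 via λ: add 1.
From 1 via λ: add 10.
From 10 via λ: add 8.
From 8 via λ: add 6.
No new states can be added; the closed set is {1, 3, 4, 5, 6, 8, 9, 10, 11, 13}.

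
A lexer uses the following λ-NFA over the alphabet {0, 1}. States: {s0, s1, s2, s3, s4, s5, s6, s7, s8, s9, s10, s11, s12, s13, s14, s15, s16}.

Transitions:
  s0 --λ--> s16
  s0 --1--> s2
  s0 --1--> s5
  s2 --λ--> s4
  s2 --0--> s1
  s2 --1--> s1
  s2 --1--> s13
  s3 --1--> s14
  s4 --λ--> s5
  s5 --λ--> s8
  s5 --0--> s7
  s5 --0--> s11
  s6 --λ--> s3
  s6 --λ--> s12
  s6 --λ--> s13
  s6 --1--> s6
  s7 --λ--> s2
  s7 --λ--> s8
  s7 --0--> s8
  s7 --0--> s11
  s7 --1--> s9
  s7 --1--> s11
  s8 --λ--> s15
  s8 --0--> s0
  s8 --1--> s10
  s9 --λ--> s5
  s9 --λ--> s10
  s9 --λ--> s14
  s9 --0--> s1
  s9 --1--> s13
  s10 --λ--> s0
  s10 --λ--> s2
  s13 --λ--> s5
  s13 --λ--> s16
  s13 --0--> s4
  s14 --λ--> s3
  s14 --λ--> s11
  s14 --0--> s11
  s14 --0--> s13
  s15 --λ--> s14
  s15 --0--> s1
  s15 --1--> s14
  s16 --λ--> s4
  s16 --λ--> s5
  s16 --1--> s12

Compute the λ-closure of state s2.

Start with {s2}.
From s2 via λ: add s4.
From s4 via λ: add s5.
From s5 via λ: add s8.
From s8 via λ: add s15.
From s15 via λ: add s14.
From s14 via λ: add s3, s11.
No new states can be added; the closed set is {s2, s3, s4, s5, s8, s11, s14, s15}.

{s2, s3, s4, s5, s8, s11, s14, s15}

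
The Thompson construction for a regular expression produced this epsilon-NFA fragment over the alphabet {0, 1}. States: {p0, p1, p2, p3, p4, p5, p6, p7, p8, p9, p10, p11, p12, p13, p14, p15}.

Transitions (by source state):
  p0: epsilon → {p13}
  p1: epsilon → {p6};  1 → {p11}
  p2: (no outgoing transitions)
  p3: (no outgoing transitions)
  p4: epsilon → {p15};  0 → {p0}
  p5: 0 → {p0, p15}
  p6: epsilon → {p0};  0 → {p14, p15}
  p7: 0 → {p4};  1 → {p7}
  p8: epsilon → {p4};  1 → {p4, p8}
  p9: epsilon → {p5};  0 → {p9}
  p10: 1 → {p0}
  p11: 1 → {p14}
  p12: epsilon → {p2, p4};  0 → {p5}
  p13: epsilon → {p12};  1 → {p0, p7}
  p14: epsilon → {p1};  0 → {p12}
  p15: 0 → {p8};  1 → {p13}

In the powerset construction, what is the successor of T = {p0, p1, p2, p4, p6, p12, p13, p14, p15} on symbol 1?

{p0, p2, p4, p7, p11, p12, p13, p15}

p1 on 1 → {p11}.
p13 on 1 → {p0, p7}.
p15 on 1 → {p13}.
No 1-transition from p0, p2, p4, p6, p12, p14.
Union after reading 1: {p0, p7, p11, p13}.
Now take the epsilon-closure:
From p13 via epsilon: add p12.
From p12 via epsilon: add p2, p4.
From p4 via epsilon: add p15.
No new states can be added; the closed set is {p0, p2, p4, p7, p11, p12, p13, p15}.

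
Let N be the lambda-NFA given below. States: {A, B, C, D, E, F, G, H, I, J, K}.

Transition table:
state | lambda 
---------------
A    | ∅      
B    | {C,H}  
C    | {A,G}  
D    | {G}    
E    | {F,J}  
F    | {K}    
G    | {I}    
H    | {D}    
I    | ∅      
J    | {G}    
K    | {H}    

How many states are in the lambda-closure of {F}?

6

Start with {F}.
From F via lambda: add K.
From K via lambda: add H.
From H via lambda: add D.
From D via lambda: add G.
From G via lambda: add I.
lambda-closure = {D, F, G, H, I, K}, which has 6 states.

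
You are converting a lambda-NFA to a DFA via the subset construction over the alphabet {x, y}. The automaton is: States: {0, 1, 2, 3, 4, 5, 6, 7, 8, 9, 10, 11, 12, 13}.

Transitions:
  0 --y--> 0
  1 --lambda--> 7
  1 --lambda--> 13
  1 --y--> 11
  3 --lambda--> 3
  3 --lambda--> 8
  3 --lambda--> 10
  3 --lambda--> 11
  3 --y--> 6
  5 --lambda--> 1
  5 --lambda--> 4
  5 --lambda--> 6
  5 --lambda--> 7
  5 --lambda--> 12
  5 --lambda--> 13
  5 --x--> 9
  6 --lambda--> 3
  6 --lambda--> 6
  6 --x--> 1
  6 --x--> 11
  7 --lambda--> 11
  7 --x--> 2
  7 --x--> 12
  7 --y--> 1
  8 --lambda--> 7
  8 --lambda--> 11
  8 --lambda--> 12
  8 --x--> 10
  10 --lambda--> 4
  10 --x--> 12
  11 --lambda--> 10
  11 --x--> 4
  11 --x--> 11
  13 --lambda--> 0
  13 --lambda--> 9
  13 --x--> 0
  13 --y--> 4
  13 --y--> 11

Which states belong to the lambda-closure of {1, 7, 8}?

Start with {1, 7, 8}.
From 1 via lambda: add 13.
From 7 via lambda: add 11.
From 8 via lambda: add 12.
From 11 via lambda: add 10.
From 13 via lambda: add 0, 9.
From 10 via lambda: add 4.
No new states can be added; the closed set is {0, 1, 4, 7, 8, 9, 10, 11, 12, 13}.

{0, 1, 4, 7, 8, 9, 10, 11, 12, 13}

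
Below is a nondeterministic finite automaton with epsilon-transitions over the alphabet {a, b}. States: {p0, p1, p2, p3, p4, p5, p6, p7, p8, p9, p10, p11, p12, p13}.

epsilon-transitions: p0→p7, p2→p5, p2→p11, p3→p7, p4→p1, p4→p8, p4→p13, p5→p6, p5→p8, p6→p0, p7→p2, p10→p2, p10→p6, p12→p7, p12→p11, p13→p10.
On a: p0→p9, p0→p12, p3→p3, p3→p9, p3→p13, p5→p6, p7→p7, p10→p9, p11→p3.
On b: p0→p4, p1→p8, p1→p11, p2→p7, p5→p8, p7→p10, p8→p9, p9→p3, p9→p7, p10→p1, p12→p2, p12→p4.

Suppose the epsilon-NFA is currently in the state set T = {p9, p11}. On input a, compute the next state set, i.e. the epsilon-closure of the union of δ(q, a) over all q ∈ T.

p11 on a → {p3}.
No a-transition from p9.
Union after reading a: {p3}.
Now take the epsilon-closure:
From p3 via epsilon: add p7.
From p7 via epsilon: add p2.
From p2 via epsilon: add p5, p11.
From p5 via epsilon: add p6, p8.
From p6 via epsilon: add p0.
No new states can be added; the closed set is {p0, p2, p3, p5, p6, p7, p8, p11}.

{p0, p2, p3, p5, p6, p7, p8, p11}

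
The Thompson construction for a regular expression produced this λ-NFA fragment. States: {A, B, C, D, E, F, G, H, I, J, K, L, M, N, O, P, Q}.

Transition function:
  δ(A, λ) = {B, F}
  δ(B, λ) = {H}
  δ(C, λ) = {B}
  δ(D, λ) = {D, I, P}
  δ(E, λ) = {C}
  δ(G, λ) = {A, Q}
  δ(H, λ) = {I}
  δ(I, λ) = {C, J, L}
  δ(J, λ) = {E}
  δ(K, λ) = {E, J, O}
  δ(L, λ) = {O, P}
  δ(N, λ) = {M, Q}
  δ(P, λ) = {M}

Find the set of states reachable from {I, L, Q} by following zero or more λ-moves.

Start with {I, L, Q}.
From I via λ: add C, J.
From L via λ: add O, P.
From C via λ: add B.
From J via λ: add E.
From P via λ: add M.
From B via λ: add H.
No new states can be added; the closed set is {B, C, E, H, I, J, L, M, O, P, Q}.

{B, C, E, H, I, J, L, M, O, P, Q}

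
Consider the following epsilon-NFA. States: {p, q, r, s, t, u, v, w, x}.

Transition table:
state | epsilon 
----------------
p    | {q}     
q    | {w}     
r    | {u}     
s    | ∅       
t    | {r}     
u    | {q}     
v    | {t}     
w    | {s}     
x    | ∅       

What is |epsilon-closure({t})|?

Start with {t}.
From t via epsilon: add r.
From r via epsilon: add u.
From u via epsilon: add q.
From q via epsilon: add w.
From w via epsilon: add s.
epsilon-closure = {q, r, s, t, u, w}, which has 6 states.

6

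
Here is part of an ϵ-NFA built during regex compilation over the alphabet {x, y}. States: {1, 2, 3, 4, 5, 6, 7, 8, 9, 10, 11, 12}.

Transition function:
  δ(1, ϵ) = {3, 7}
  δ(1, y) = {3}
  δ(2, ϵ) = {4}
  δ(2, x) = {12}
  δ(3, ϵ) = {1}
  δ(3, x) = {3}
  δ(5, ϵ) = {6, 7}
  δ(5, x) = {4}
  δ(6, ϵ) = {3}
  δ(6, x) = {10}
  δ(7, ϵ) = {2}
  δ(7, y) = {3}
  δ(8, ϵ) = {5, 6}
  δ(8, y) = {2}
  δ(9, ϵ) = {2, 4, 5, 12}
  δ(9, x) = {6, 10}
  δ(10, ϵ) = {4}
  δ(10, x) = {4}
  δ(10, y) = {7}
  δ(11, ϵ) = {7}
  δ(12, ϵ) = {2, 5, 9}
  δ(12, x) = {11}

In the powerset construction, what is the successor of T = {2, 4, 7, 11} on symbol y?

{1, 2, 3, 4, 7}

7 on y → {3}.
No y-transition from 2, 4, 11.
Union after reading y: {3}.
Now take the ϵ-closure:
From 3 via ϵ: add 1.
From 1 via ϵ: add 7.
From 7 via ϵ: add 2.
From 2 via ϵ: add 4.
No new states can be added; the closed set is {1, 2, 3, 4, 7}.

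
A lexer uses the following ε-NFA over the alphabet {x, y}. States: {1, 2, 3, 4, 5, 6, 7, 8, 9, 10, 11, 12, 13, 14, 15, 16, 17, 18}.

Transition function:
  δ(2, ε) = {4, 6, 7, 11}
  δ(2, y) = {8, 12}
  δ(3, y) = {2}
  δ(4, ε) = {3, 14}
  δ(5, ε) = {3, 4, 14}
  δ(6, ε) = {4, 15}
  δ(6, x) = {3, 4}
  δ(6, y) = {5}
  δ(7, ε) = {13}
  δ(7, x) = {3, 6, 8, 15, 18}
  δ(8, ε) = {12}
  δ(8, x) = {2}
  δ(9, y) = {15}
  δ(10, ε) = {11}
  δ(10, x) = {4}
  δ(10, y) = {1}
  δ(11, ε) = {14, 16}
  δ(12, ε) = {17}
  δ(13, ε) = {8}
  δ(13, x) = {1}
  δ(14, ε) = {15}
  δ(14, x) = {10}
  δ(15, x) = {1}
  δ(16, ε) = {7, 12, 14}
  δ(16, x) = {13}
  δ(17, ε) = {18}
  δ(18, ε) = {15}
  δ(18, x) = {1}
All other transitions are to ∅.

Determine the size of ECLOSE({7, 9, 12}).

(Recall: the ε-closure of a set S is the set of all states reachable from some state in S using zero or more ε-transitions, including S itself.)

Start with {7, 9, 12}.
From 7 via ε: add 13.
From 12 via ε: add 17.
From 13 via ε: add 8.
From 17 via ε: add 18.
From 18 via ε: add 15.
ε-closure = {7, 8, 9, 12, 13, 15, 17, 18}, which has 8 states.

8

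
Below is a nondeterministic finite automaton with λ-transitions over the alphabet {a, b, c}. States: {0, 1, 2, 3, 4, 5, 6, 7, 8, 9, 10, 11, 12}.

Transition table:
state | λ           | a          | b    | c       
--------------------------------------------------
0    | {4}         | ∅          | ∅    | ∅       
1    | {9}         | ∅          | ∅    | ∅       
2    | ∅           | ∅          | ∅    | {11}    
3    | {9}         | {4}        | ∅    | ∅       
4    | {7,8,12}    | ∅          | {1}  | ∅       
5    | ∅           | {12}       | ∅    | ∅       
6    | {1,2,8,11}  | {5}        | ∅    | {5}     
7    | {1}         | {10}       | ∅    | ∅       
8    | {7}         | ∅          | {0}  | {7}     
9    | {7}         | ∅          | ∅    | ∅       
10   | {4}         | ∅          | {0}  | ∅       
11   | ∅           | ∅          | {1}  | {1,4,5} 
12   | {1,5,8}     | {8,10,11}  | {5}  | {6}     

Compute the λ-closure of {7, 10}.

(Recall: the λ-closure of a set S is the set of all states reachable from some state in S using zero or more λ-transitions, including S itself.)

{1, 4, 5, 7, 8, 9, 10, 12}

Start with {7, 10}.
From 7 via λ: add 1.
From 10 via λ: add 4.
From 1 via λ: add 9.
From 4 via λ: add 8, 12.
From 12 via λ: add 5.
No new states can be added; the closed set is {1, 4, 5, 7, 8, 9, 10, 12}.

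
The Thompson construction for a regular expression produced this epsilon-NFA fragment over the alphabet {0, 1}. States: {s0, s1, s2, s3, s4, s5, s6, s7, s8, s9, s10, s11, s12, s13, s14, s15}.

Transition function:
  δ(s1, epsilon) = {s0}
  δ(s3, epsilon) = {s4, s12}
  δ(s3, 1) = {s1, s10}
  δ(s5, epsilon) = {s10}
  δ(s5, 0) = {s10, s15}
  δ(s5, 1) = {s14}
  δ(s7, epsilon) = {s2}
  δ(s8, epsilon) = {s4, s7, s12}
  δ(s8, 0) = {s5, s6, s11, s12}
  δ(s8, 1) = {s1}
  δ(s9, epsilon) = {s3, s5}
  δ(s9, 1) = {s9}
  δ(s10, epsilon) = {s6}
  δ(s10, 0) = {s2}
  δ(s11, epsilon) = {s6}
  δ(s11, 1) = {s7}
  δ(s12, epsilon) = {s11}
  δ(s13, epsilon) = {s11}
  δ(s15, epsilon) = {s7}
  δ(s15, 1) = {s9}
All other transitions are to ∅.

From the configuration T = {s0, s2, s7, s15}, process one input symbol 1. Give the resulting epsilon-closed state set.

{s3, s4, s5, s6, s9, s10, s11, s12}

s15 on 1 → {s9}.
No 1-transition from s0, s2, s7.
Union after reading 1: {s9}.
Now take the epsilon-closure:
From s9 via epsilon: add s3, s5.
From s3 via epsilon: add s4, s12.
From s5 via epsilon: add s10.
From s10 via epsilon: add s6.
From s12 via epsilon: add s11.
No new states can be added; the closed set is {s3, s4, s5, s6, s9, s10, s11, s12}.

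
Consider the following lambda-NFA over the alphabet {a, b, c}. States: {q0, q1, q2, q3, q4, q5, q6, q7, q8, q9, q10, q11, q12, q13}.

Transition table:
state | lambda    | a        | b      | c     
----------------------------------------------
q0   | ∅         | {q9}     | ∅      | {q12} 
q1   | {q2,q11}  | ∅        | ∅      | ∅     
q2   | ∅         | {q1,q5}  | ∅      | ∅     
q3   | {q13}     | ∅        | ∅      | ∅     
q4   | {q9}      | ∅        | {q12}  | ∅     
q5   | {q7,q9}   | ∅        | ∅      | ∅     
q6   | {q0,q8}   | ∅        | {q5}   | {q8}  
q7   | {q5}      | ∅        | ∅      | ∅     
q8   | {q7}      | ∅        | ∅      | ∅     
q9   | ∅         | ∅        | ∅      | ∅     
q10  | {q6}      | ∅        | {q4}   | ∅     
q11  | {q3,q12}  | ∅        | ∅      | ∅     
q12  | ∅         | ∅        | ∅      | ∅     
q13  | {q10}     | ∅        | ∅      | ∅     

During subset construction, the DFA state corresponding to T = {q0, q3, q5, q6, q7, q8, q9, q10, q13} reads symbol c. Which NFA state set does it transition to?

{q5, q7, q8, q9, q12}

q0 on c → {q12}.
q6 on c → {q8}.
No c-transition from q3, q5, q7, q8, q9, q10, q13.
Union after reading c: {q8, q12}.
Now take the lambda-closure:
From q8 via lambda: add q7.
From q7 via lambda: add q5.
From q5 via lambda: add q9.
No new states can be added; the closed set is {q5, q7, q8, q9, q12}.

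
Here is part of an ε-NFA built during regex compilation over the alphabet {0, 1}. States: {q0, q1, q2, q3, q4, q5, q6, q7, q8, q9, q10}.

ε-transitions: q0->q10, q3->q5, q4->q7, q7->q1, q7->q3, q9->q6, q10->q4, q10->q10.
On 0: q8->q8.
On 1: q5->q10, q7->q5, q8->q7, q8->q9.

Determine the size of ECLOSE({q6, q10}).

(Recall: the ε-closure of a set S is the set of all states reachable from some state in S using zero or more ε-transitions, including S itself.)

Start with {q6, q10}.
From q10 via ε: add q4.
From q4 via ε: add q7.
From q7 via ε: add q1, q3.
From q3 via ε: add q5.
ε-closure = {q1, q3, q4, q5, q6, q7, q10}, which has 7 states.

7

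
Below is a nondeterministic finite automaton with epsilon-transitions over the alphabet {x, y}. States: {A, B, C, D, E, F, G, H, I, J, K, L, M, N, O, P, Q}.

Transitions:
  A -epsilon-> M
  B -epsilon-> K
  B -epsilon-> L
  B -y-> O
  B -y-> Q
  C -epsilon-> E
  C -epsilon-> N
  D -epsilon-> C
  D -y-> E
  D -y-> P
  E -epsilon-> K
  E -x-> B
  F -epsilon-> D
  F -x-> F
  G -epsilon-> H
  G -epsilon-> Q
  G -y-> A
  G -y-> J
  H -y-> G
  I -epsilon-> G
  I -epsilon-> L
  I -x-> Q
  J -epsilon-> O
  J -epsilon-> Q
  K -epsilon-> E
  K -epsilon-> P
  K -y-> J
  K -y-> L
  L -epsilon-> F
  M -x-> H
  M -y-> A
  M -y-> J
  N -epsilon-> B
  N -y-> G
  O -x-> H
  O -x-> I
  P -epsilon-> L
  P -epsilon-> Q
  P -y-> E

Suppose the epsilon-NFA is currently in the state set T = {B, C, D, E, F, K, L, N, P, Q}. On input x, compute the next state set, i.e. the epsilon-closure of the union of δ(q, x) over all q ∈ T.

{B, C, D, E, F, K, L, N, P, Q}

E on x → {B}.
F on x → {F}.
No x-transition from B, C, D, K, L, N, P, Q.
Union after reading x: {B, F}.
Now take the epsilon-closure:
From B via epsilon: add K, L.
From F via epsilon: add D.
From D via epsilon: add C.
From K via epsilon: add E, P.
From C via epsilon: add N.
From P via epsilon: add Q.
No new states can be added; the closed set is {B, C, D, E, F, K, L, N, P, Q}.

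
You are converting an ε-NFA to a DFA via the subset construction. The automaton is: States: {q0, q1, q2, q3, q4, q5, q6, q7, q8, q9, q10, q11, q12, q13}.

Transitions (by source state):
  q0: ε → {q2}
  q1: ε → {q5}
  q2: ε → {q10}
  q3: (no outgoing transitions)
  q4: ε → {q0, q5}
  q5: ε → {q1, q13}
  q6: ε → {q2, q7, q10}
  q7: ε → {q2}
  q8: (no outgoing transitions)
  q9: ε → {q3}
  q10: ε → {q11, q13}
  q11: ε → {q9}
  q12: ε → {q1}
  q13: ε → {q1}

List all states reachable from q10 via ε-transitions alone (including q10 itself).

{q1, q3, q5, q9, q10, q11, q13}

Start with {q10}.
From q10 via ε: add q11, q13.
From q11 via ε: add q9.
From q13 via ε: add q1.
From q1 via ε: add q5.
From q9 via ε: add q3.
No new states can be added; the closed set is {q1, q3, q5, q9, q10, q11, q13}.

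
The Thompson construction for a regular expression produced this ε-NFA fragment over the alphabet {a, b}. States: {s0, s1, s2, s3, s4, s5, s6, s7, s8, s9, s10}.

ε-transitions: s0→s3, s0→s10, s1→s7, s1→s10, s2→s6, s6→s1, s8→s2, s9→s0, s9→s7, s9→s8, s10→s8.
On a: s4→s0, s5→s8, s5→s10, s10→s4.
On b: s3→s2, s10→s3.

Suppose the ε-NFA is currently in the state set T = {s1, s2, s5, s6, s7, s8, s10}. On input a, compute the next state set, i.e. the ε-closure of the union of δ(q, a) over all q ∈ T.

s5 on a → {s8, s10}.
s10 on a → {s4}.
No a-transition from s1, s2, s6, s7, s8.
Union after reading a: {s4, s8, s10}.
Now take the ε-closure:
From s8 via ε: add s2.
From s2 via ε: add s6.
From s6 via ε: add s1.
From s1 via ε: add s7.
No new states can be added; the closed set is {s1, s2, s4, s6, s7, s8, s10}.

{s1, s2, s4, s6, s7, s8, s10}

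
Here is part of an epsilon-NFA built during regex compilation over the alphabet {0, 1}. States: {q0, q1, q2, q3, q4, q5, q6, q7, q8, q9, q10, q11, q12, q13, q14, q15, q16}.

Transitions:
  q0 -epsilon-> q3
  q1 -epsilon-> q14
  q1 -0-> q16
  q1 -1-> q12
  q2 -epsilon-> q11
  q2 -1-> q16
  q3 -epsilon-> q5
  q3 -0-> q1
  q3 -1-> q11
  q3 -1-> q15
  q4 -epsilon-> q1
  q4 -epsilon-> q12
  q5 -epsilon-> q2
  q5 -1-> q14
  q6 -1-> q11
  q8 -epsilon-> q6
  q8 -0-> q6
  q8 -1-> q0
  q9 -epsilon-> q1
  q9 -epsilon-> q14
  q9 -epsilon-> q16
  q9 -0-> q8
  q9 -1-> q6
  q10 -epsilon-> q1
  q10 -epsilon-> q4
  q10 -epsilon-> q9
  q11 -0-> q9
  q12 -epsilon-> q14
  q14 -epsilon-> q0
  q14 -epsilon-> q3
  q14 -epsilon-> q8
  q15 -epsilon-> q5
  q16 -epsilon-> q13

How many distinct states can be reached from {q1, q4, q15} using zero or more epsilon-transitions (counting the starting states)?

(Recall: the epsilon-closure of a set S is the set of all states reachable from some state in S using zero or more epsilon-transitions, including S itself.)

12

Start with {q1, q4, q15}.
From q1 via epsilon: add q14.
From q4 via epsilon: add q12.
From q15 via epsilon: add q5.
From q5 via epsilon: add q2.
From q14 via epsilon: add q0, q3, q8.
From q2 via epsilon: add q11.
From q8 via epsilon: add q6.
epsilon-closure = {q0, q1, q2, q3, q4, q5, q6, q8, q11, q12, q14, q15}, which has 12 states.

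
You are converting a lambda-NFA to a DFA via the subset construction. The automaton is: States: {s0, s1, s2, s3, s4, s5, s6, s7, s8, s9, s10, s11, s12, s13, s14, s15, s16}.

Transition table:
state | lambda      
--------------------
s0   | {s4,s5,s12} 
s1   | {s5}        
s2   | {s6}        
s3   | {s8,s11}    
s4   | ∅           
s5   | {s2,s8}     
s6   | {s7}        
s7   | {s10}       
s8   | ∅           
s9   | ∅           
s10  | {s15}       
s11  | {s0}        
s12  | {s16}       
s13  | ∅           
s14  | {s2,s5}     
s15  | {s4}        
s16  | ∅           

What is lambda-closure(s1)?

{s1, s2, s4, s5, s6, s7, s8, s10, s15}

Start with {s1}.
From s1 via lambda: add s5.
From s5 via lambda: add s2, s8.
From s2 via lambda: add s6.
From s6 via lambda: add s7.
From s7 via lambda: add s10.
From s10 via lambda: add s15.
From s15 via lambda: add s4.
No new states can be added; the closed set is {s1, s2, s4, s5, s6, s7, s8, s10, s15}.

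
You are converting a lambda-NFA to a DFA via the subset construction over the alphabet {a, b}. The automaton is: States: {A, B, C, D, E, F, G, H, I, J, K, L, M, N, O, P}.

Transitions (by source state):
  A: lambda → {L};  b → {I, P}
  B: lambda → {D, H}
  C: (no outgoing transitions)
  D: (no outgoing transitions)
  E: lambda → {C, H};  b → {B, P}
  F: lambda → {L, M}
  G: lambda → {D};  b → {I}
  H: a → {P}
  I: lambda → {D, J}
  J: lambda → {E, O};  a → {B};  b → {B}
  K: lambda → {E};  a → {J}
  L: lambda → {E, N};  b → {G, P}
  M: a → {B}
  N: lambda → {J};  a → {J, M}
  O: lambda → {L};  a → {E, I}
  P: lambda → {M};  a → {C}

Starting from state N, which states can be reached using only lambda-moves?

Start with {N}.
From N via lambda: add J.
From J via lambda: add E, O.
From E via lambda: add C, H.
From O via lambda: add L.
No new states can be added; the closed set is {C, E, H, J, L, N, O}.

{C, E, H, J, L, N, O}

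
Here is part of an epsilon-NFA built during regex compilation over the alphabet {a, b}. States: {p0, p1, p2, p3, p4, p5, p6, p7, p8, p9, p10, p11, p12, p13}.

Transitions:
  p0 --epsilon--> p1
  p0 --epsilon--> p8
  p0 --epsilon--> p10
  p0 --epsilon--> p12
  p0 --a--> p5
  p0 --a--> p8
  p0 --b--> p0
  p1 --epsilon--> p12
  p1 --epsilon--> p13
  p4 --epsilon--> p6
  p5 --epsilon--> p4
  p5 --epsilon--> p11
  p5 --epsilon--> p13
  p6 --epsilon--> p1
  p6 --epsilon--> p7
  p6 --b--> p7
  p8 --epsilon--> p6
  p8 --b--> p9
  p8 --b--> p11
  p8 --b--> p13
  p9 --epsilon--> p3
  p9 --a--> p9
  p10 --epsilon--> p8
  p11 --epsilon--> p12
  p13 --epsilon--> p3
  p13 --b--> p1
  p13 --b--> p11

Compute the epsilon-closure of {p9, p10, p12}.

Start with {p9, p10, p12}.
From p9 via epsilon: add p3.
From p10 via epsilon: add p8.
From p8 via epsilon: add p6.
From p6 via epsilon: add p1, p7.
From p1 via epsilon: add p13.
No new states can be added; the closed set is {p1, p3, p6, p7, p8, p9, p10, p12, p13}.

{p1, p3, p6, p7, p8, p9, p10, p12, p13}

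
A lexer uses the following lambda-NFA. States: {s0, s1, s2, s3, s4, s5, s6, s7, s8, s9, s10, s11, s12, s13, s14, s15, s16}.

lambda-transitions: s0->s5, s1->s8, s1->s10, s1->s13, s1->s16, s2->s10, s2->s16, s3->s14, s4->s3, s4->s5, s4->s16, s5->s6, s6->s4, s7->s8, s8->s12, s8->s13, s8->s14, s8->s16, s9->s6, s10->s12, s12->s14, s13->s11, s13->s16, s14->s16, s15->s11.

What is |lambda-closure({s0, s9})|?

Start with {s0, s9}.
From s0 via lambda: add s5.
From s9 via lambda: add s6.
From s6 via lambda: add s4.
From s4 via lambda: add s3, s16.
From s3 via lambda: add s14.
lambda-closure = {s0, s3, s4, s5, s6, s9, s14, s16}, which has 8 states.

8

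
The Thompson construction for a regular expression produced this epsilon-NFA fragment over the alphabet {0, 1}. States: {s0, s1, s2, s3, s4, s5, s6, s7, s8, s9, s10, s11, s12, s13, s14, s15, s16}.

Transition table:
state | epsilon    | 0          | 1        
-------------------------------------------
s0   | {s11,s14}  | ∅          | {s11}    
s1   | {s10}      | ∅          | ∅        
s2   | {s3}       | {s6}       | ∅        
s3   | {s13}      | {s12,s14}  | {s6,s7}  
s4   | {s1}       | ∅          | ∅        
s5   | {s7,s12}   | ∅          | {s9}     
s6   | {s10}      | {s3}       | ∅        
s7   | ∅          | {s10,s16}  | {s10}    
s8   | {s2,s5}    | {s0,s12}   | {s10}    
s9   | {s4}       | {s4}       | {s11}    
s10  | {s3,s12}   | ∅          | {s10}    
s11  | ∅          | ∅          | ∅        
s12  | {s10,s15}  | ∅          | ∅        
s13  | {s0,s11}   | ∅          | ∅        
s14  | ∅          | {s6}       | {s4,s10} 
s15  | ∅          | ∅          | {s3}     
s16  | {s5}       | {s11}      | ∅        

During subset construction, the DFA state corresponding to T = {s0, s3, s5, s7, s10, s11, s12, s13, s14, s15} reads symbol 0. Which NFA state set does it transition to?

{s0, s3, s5, s6, s7, s10, s11, s12, s13, s14, s15, s16}

s3 on 0 → {s12, s14}.
s7 on 0 → {s10, s16}.
s14 on 0 → {s6}.
No 0-transition from s0, s5, s10, s11, s12, s13, s15.
Union after reading 0: {s6, s10, s12, s14, s16}.
Now take the epsilon-closure:
From s10 via epsilon: add s3.
From s12 via epsilon: add s15.
From s16 via epsilon: add s5.
From s3 via epsilon: add s13.
From s5 via epsilon: add s7.
From s13 via epsilon: add s0, s11.
No new states can be added; the closed set is {s0, s3, s5, s6, s7, s10, s11, s12, s13, s14, s15, s16}.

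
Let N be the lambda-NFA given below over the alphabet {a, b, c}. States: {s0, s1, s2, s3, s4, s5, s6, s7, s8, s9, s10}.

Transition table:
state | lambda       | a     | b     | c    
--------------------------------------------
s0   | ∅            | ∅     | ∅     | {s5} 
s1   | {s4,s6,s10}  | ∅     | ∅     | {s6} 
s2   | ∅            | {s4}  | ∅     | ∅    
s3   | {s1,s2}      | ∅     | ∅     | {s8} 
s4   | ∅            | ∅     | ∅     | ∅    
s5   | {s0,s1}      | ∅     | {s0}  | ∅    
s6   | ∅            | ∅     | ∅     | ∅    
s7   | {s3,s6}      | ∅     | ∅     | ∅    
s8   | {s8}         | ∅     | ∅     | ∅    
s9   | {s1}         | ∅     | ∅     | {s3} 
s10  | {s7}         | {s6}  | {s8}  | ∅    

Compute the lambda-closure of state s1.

Start with {s1}.
From s1 via lambda: add s4, s6, s10.
From s10 via lambda: add s7.
From s7 via lambda: add s3.
From s3 via lambda: add s2.
No new states can be added; the closed set is {s1, s2, s3, s4, s6, s7, s10}.

{s1, s2, s3, s4, s6, s7, s10}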